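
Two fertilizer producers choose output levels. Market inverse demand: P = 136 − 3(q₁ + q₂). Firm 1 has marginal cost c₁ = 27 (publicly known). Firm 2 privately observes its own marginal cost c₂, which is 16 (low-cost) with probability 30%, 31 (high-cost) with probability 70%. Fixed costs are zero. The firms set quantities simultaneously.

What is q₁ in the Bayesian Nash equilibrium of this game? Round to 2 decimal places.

12.06

Type-c best response for Firm 2: q₂(c) = (136 − c)/6 − q₁/2.
Firm 1 maximizes expected profit; its first-order condition is 136 − 6q₁ − 3E[q₂] − 27 = 0.
Substituting E[q₂] and solving: E[c₂] = 26.5, so q₁ = (136 − 2·27 + 26.5)/9 = 12.0556.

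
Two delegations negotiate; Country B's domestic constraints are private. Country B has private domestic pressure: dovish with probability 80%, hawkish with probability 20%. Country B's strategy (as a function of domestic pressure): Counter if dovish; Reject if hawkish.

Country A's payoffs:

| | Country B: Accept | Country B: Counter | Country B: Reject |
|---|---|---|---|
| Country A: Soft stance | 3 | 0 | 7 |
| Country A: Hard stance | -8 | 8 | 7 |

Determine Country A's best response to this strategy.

Hard stance

Compute Country A's expected payoff for each action, taking the expectation over Country B's type.
E[Soft stance] = 0.8·(0) + 0.2·(7) = 1.4
E[Hard stance] = 0.8·(8) + 0.2·(7) = 7.8
Best response: Hard stance (7.8 is the largest).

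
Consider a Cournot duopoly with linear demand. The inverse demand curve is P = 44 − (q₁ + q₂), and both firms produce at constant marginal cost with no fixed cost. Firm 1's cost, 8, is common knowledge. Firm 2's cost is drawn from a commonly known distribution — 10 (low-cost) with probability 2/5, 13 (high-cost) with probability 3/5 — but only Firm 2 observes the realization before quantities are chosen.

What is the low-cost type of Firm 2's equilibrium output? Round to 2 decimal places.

Type-c best response for Firm 2: q₂(c) = (44 − c)/2 − q₁/2.
Firm 1 maximizes expected profit; its first-order condition is 44 − 2q₁ − E[q₂] − 8 = 0.
Substituting E[q₂] and solving: E[c₂] = 11.8, so q₁ = (44 − 2·8 + 11.8)/3 = 13.2667.
q₂(low-cost) = (44 − 10 − 13.2667)/2 = 10.3667.

10.37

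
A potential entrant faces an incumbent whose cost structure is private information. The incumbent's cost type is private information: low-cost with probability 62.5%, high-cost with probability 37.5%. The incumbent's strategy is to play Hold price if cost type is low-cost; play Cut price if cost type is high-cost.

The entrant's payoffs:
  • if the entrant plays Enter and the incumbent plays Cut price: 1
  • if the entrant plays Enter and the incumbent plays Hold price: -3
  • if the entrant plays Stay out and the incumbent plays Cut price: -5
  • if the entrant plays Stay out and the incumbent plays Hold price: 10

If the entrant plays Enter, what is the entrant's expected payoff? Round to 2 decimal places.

E[Enter] = 0.625·(-3) + 0.375·1 = (-1.875) + 0.375 = -1.5

-1.50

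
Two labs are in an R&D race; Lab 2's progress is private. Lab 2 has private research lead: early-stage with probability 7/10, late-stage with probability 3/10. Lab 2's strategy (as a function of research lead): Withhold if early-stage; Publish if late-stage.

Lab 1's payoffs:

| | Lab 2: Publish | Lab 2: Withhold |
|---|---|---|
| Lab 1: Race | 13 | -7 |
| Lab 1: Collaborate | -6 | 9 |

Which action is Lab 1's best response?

E[Race] = 7/10·(-7) + 3/10·(13) = -1
E[Collaborate] = 7/10·(9) + 3/10·(-6) = 9/2
Best response: Collaborate (9/2 is the largest).

Collaborate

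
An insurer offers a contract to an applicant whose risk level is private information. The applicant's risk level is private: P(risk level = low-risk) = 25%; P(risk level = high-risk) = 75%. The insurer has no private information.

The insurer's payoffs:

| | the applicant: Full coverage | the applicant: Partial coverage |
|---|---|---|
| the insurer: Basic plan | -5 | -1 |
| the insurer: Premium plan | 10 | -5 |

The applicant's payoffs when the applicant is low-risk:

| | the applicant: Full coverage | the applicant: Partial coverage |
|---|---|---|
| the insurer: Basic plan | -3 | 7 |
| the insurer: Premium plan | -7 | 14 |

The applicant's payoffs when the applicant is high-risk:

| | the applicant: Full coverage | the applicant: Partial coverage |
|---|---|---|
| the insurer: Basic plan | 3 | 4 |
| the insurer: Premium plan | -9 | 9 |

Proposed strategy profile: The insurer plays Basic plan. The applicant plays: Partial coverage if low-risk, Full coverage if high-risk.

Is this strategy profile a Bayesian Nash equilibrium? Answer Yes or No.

No

The insurer plays Basic plan: E[Basic plan] = 0.25·(-1) + 0.75·(-5) = -4; E[Premium plan] = 6.25. Not best-responding. ✗
The applicant (risk level low-risk), facing Basic plan: Full coverage gives -3, Partial coverage gives 7. Proposed Partial coverage is best. ✓
The applicant (risk level high-risk), facing Basic plan: Full coverage gives 3, Partial coverage gives 4. Proposed Full coverage is not best — profitable deviation exists. ✗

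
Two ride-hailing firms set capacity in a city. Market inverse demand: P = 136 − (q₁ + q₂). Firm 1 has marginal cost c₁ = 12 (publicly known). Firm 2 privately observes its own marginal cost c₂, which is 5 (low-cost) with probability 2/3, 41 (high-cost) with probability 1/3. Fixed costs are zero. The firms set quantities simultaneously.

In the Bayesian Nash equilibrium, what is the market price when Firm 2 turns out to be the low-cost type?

Firm 2 with cost c maximizes (136 − (q₁+q₂) − c)·q₂, giving q₂(c) = (136 − c − q₁)/2.
E[c₂] = 2/3·5 + 1/3·41 = 17
Firm 1's FOC against E[q₂] yields q₁ = (136 − 2·12 + E[c₂])/3 = (136 − 24 + 17)/3 = 43.
q₂(low-cost) = 44, so P = 136 − (43 + 44) = 49.

49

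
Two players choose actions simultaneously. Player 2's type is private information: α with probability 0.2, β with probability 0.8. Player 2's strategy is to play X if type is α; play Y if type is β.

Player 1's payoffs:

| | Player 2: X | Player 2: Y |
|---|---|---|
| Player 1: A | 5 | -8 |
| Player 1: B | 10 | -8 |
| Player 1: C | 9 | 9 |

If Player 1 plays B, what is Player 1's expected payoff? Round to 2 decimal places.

E[B] = 0.2·10 + 0.8·(-8) = 2 + (-6.4) = -4.4

-4.40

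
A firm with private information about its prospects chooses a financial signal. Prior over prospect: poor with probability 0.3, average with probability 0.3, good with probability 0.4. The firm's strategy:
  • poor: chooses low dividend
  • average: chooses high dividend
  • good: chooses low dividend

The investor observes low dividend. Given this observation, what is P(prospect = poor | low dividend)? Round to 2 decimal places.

0.43

P(low dividend) = 0.3·1 + 0.3·0 + 0.4·1 = 0.7
P(poor | low dividend) = (0.3·1) / 0.7 = 0.3 / 0.7 = 0.428571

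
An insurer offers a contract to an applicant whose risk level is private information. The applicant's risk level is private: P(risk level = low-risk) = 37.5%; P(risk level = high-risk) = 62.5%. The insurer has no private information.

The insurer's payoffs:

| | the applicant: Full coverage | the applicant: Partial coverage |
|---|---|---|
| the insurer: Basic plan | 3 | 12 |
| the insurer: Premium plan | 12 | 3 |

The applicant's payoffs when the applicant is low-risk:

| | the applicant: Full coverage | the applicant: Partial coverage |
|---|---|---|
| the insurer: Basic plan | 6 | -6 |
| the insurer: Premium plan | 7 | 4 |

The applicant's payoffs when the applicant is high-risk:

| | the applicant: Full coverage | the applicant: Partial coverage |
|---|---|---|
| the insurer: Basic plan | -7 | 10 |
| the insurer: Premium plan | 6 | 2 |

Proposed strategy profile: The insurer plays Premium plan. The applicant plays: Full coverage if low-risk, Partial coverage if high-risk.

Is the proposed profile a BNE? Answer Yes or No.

No

A profile is a BNE iff every type of every player is best-responding given beliefs about the other side.
The insurer plays Premium plan: E[Premium plan] = 0.375·(12) + 0.625·(3) = 6.375; E[Basic plan] = 8.625. Not best-responding. ✗
The applicant (risk level low-risk), facing Premium plan: Full coverage gives 7, Partial coverage gives 4. Proposed Full coverage is best. ✓
The applicant (risk level high-risk), facing Premium plan: Full coverage gives 6, Partial coverage gives 2. Proposed Partial coverage is not best — profitable deviation exists. ✗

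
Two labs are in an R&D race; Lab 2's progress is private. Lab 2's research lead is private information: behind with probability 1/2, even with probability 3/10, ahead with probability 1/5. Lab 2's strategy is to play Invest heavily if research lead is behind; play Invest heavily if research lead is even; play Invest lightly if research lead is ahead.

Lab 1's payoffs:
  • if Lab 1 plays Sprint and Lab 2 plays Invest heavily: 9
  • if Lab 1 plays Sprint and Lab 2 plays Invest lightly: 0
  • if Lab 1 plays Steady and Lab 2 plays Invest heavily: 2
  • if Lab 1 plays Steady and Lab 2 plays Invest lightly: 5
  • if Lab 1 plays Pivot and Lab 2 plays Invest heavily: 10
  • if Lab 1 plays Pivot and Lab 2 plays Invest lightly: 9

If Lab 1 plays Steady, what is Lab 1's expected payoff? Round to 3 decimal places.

Take the expectation over Lab 2's research lead, weighting each type's action by its prior probability.
E[Steady] = 1/2·2 + 3/10·2 + 1/5·5 = 1 + 3/5 + 1 = 13/5

2.600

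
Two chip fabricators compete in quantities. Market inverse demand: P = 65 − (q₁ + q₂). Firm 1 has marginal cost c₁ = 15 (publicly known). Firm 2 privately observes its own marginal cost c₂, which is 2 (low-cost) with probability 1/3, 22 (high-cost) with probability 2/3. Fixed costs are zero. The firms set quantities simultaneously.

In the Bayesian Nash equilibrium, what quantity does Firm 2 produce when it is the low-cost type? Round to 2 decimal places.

Each type of Firm 2 best-responds to q₁; Firm 1 best-responds to the expected q₂ over Firm 2's types.
Firm 2 with cost c maximizes (65 − (q₁+q₂) − c)·q₂, giving q₂(c) = (65 − c − q₁)/2.
E[c₂] = 1/3·2 + 2/3·22 = 15.3333
Firm 1's FOC against E[q₂] yields q₁ = (65 − 2·15 + E[c₂])/3 = (65 − 30 + 15.3333)/3 = 16.7778.
q₂(low-cost) = (65 − 2 − 16.7778)/2 = 23.1111.

23.11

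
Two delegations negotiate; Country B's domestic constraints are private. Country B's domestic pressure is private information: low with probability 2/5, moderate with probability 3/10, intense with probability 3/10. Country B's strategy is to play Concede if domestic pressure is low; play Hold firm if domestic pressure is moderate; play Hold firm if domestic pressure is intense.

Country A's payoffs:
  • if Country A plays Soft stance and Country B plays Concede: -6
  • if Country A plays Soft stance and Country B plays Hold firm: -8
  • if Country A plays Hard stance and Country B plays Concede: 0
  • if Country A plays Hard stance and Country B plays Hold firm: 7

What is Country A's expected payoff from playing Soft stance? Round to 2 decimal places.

-7.20

E[Soft stance] = 2/5·(-6) + 3/10·(-8) + 3/10·(-8) = (-12/5) + (-12/5) + (-12/5) = -36/5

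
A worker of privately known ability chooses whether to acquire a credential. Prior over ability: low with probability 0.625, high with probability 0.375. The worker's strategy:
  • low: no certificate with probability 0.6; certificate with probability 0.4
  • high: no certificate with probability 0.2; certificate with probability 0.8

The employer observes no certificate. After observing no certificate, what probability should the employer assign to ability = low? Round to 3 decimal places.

0.833

Apply Bayes' rule using the sender's strategy as the likelihood.
P(no certificate) = 0.625·0.6 + 0.375·0.2 = 0.45
P(low | no certificate) = (0.625·0.6) / 0.45 = 0.375 / 0.45 = 0.833333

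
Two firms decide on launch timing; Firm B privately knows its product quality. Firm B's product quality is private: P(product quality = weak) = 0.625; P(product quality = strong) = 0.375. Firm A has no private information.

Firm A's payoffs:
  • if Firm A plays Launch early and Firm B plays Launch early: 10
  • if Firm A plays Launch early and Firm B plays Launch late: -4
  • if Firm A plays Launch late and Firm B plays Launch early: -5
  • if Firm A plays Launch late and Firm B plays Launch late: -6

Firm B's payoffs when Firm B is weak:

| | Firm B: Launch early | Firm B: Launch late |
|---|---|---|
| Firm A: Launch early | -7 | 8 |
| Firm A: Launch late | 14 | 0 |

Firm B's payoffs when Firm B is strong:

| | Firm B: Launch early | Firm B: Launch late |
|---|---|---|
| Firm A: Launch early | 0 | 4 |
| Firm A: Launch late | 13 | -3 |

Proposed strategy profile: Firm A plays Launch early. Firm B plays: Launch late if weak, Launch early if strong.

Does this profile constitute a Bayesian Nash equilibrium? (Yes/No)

No

Firm A plays Launch early: E[Launch early] = 0.625·(-4) + 0.375·(10) = 1.25; E[Launch late] = -5.625. Best-responding. ✓
Firm B (product quality weak), facing Launch early: Launch early gives -7, Launch late gives 8. Proposed Launch late is best. ✓
Firm B (product quality strong), facing Launch early: Launch early gives 0, Launch late gives 4. Proposed Launch early is not best — profitable deviation exists. ✗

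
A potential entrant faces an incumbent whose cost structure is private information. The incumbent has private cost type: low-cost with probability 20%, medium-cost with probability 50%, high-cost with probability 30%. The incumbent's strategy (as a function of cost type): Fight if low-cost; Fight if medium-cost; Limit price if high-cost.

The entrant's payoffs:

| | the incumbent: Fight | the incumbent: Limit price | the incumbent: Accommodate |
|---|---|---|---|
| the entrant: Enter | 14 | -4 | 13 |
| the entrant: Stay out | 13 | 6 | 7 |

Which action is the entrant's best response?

Stay out

E[Enter] = 0.2·(14) + 0.5·(14) + 0.3·(-4) = 8.6
E[Stay out] = 0.2·(13) + 0.5·(13) + 0.3·(6) = 10.9
Best response: Stay out (10.9 is the largest).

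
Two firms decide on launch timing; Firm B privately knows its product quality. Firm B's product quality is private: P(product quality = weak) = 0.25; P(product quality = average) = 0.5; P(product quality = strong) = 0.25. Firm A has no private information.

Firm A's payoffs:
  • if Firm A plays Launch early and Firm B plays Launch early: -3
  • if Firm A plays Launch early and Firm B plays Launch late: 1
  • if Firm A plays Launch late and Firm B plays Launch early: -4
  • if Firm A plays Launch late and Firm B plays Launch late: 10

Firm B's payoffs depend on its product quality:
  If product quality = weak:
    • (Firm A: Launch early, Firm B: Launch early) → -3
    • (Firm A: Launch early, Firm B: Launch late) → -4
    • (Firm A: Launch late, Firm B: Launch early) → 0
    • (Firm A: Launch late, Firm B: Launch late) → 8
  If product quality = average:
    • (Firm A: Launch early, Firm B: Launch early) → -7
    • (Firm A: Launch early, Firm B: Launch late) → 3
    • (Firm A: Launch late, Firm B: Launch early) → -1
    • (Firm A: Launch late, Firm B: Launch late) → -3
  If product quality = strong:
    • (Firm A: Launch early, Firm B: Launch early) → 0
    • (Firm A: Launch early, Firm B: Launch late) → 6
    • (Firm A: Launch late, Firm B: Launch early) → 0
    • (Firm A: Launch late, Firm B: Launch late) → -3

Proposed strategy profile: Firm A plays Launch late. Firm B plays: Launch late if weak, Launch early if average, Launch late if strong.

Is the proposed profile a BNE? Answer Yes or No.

Firm A plays Launch late: E[Launch late] = 0.25·(10) + 0.5·(-4) + 0.25·(10) = 3; E[Launch early] = -1. Best-responding. ✓
Firm B (product quality weak), facing Launch late: Launch early gives 0, Launch late gives 8. Proposed Launch late is best. ✓
Firm B (product quality average), facing Launch late: Launch early gives -1, Launch late gives -3. Proposed Launch early is best. ✓
Firm B (product quality strong), facing Launch late: Launch early gives 0, Launch late gives -3. Proposed Launch late is not best — profitable deviation exists. ✗

No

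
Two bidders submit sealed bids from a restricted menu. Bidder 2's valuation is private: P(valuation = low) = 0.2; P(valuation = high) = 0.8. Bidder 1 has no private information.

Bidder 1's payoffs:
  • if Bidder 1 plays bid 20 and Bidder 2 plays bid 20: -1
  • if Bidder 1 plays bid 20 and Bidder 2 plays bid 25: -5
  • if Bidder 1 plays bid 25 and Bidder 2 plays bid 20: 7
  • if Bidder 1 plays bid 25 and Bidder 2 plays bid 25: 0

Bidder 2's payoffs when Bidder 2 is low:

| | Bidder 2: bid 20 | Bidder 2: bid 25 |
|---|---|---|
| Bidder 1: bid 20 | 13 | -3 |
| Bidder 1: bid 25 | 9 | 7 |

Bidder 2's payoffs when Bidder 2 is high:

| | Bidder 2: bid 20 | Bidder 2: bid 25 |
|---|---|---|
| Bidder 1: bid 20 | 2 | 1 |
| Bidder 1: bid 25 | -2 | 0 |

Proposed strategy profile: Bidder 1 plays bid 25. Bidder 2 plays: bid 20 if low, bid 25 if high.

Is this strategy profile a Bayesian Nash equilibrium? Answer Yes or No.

Yes

A profile is a BNE iff every type of every player is best-responding given beliefs about the other side.
Bidder 1 plays bid 25: E[bid 25] = 0.2·(7) + 0.8·(0) = 1.4; E[bid 20] = -4.2. Best-responding. ✓
Bidder 2 (valuation low), facing bid 25: bid 20 gives 9, bid 25 gives 7. Proposed bid 20 is best. ✓
Bidder 2 (valuation high), facing bid 25: bid 20 gives -2, bid 25 gives 0. Proposed bid 25 is best. ✓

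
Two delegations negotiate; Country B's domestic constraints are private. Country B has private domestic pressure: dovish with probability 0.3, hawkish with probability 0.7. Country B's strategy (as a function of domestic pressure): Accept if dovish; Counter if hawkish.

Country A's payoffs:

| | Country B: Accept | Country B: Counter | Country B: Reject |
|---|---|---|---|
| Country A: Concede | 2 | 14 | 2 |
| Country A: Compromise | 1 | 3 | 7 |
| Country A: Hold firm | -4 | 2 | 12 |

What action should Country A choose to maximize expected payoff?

Concede

E[Concede] = 0.3·(2) + 0.7·(14) = 10.4
E[Compromise] = 0.3·(1) + 0.7·(3) = 2.4
E[Hold firm] = 0.3·(-4) + 0.7·(2) = 0.2
Best response: Concede (10.4 is the largest).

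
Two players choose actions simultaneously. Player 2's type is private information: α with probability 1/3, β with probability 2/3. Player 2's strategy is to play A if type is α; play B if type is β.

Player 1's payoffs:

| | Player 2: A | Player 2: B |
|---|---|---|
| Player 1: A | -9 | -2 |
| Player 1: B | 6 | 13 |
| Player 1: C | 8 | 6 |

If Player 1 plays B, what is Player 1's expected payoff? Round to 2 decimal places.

10.67

E[B] = 1/3·6 + 2/3·13 = 2 + 26/3 = 32/3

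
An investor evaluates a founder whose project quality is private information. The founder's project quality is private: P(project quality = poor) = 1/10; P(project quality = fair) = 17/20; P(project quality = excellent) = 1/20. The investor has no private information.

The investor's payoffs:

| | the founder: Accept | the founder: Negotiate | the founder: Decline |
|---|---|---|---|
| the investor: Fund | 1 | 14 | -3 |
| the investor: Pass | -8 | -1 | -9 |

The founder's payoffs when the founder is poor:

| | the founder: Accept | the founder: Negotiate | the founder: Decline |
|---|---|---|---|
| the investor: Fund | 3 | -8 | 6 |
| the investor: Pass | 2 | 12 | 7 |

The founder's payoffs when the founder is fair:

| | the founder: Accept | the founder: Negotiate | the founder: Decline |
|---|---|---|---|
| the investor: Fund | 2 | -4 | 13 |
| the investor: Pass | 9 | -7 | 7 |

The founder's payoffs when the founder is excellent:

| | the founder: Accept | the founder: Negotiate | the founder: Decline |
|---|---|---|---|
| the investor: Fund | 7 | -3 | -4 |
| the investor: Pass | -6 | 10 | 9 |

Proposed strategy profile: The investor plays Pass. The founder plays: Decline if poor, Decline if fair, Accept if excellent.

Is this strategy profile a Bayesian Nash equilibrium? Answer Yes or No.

The investor plays Pass: E[Pass] = 1/10·(-9) + 17/20·(-9) + 1/20·(-8) = -179/20; E[Fund] = -14/5. Not best-responding. ✗
The founder (project quality poor), facing Pass: Accept gives 2, Negotiate gives 12, Decline gives 7. Proposed Decline is not best — profitable deviation exists. ✗
The founder (project quality fair), facing Pass: Accept gives 9, Negotiate gives -7, Decline gives 7. Proposed Decline is not best — profitable deviation exists. ✗
The founder (project quality excellent), facing Pass: Accept gives -6, Negotiate gives 10, Decline gives 9. Proposed Accept is not best — profitable deviation exists. ✗

No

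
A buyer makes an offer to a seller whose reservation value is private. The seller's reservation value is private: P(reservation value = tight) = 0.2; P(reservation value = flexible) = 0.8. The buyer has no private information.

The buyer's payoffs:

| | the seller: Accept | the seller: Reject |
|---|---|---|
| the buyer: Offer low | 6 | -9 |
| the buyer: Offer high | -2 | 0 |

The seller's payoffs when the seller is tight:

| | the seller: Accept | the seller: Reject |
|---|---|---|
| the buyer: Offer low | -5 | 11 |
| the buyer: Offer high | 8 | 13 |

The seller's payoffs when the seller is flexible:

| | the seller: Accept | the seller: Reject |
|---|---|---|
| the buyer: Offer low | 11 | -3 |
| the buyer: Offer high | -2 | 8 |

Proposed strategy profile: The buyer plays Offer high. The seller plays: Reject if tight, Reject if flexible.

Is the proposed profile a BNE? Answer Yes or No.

The buyer plays Offer high: E[Offer high] = 0.2·(0) + 0.8·(0) = 0; E[Offer low] = -9. Best-responding. ✓
The seller (reservation value tight), facing Offer high: Accept gives 8, Reject gives 13. Proposed Reject is best. ✓
The seller (reservation value flexible), facing Offer high: Accept gives -2, Reject gives 8. Proposed Reject is best. ✓

Yes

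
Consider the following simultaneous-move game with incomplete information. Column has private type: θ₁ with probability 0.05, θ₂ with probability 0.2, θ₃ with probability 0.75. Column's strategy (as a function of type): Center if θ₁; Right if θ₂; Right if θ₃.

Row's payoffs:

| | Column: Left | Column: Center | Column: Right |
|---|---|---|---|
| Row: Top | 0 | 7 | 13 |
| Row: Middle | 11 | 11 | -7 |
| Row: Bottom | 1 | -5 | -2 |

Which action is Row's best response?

Top

Compute Row's expected payoff for each action, taking the expectation over Column's type.
E[Top] = 0.05·(7) + 0.2·(13) + 0.75·(13) = 12.7
E[Middle] = 0.05·(11) + 0.2·(-7) + 0.75·(-7) = -6.1
E[Bottom] = 0.05·(-5) + 0.2·(-2) + 0.75·(-2) = -2.15
Best response: Top (12.7 is the largest).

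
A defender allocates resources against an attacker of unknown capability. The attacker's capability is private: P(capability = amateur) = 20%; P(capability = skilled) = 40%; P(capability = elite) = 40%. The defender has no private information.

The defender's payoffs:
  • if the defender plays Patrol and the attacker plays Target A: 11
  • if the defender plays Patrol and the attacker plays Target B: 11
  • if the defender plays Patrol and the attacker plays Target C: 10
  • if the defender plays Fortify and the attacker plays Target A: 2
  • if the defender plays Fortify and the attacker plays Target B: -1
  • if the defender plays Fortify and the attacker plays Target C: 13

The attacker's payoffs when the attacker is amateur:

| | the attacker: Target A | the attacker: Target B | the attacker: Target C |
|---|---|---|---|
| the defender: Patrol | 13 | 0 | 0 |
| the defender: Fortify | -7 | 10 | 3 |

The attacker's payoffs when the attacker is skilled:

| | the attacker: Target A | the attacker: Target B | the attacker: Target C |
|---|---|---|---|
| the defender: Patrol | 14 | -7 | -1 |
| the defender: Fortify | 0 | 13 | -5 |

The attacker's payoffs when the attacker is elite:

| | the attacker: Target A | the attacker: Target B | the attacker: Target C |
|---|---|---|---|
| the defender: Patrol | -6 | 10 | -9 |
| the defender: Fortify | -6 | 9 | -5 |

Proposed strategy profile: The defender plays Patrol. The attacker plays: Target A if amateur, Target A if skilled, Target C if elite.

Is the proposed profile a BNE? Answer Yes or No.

A profile is a BNE iff every type of every player is best-responding given beliefs about the other side.
The defender plays Patrol: E[Patrol] = 0.2·(11) + 0.4·(11) + 0.4·(10) = 10.6; E[Fortify] = 6.4. Best-responding. ✓
The attacker (capability amateur), facing Patrol: Target A gives 13, Target B gives 0, Target C gives 0. Proposed Target A is best. ✓
The attacker (capability skilled), facing Patrol: Target A gives 14, Target B gives -7, Target C gives -1. Proposed Target A is best. ✓
The attacker (capability elite), facing Patrol: Target A gives -6, Target B gives 10, Target C gives -9. Proposed Target C is not best — profitable deviation exists. ✗

No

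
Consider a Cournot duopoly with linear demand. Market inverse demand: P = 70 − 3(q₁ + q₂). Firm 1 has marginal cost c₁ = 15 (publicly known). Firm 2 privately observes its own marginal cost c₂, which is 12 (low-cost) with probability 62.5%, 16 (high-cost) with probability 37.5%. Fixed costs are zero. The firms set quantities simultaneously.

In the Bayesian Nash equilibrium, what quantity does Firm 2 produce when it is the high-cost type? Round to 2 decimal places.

6.03

Type-c best response for Firm 2: q₂(c) = (70 − c)/6 − q₁/2.
Firm 1 maximizes expected profit; its first-order condition is 70 − 6q₁ − 3E[q₂] − 15 = 0.
Substituting E[q₂] and solving: E[c₂] = 13.5, so q₁ = (70 − 2·15 + 13.5)/9 = 5.94444.
q₂(high-cost) = (70 − 16 − 3·5.94444)/6 = 6.02778.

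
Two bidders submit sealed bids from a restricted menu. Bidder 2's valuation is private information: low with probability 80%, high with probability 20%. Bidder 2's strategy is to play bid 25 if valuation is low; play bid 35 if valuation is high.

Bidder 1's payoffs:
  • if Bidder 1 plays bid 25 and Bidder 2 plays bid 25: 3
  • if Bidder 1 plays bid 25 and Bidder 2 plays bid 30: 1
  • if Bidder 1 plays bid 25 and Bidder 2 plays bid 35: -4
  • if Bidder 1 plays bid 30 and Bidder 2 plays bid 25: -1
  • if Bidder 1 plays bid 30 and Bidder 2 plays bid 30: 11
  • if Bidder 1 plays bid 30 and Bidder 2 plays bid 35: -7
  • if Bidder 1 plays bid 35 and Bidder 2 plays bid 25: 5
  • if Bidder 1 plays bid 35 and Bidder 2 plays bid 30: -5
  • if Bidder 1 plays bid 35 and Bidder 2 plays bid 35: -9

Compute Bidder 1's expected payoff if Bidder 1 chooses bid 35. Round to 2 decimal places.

E[bid 35] = 0.8·5 + 0.2·(-9) = 4 + (-1.8) = 2.2

2.20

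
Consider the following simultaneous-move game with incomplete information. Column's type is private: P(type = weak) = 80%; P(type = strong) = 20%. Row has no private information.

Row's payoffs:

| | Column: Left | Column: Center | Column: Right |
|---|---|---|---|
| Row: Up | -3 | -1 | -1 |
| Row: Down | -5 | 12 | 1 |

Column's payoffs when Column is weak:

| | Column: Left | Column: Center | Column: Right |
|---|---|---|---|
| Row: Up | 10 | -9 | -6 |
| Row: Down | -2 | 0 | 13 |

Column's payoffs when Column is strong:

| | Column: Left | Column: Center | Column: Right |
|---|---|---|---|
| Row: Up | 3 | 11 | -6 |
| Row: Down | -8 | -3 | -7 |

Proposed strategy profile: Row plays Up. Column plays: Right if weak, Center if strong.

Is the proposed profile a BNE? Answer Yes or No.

A profile is a BNE iff every type of every player is best-responding given beliefs about the other side.
Row plays Up: E[Up] = 0.8·(-1) + 0.2·(-1) = -1; E[Down] = 3.2. Not best-responding. ✗
Column (type weak), facing Up: Left gives 10, Center gives -9, Right gives -6. Proposed Right is not best — profitable deviation exists. ✗
Column (type strong), facing Up: Left gives 3, Center gives 11, Right gives -6. Proposed Center is best. ✓

No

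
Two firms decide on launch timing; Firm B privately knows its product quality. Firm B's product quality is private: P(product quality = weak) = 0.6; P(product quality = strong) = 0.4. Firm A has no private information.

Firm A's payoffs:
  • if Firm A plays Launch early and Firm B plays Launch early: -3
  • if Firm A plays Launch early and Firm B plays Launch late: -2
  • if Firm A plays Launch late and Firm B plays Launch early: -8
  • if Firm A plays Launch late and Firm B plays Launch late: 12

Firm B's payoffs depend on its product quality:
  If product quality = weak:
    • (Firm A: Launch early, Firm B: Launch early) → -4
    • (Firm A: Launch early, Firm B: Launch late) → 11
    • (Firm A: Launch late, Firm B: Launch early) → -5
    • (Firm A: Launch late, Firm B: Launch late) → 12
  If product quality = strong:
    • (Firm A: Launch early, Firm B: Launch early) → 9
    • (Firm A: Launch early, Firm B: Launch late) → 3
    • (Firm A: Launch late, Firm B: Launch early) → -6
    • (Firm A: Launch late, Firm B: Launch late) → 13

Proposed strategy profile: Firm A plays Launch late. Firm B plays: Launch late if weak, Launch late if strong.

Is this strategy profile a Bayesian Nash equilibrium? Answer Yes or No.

Yes

Firm A plays Launch late: E[Launch late] = 0.6·(12) + 0.4·(12) = 12; E[Launch early] = -2. Best-responding. ✓
Firm B (product quality weak), facing Launch late: Launch early gives -5, Launch late gives 12. Proposed Launch late is best. ✓
Firm B (product quality strong), facing Launch late: Launch early gives -6, Launch late gives 13. Proposed Launch late is best. ✓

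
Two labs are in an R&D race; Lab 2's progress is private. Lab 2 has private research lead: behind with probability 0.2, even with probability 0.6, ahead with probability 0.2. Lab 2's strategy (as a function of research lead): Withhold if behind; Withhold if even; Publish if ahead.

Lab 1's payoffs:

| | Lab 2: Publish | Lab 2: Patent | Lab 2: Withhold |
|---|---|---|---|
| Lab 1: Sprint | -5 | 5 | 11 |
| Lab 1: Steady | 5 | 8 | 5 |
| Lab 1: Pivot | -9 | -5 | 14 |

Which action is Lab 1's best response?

E[Sprint] = 0.2·(11) + 0.6·(11) + 0.2·(-5) = 7.8
E[Steady] = 0.2·(5) + 0.6·(5) + 0.2·(5) = 5
E[Pivot] = 0.2·(14) + 0.6·(14) + 0.2·(-9) = 9.4
Best response: Pivot (9.4 is the largest).

Pivot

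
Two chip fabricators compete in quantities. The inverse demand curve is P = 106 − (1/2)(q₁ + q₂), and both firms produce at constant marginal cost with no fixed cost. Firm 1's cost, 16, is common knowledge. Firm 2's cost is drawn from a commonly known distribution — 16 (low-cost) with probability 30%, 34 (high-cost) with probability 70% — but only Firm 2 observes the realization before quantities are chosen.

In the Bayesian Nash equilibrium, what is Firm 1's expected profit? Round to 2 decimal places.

2339.28

Each type of Firm 2 best-responds to q₁; Firm 1 best-responds to the expected q₂ over Firm 2's types.
Firm 2 with cost c maximizes (106 − (1/2)(q₁+q₂) − c)·q₂, giving q₂(c) = (106 − c − (1/2)q₁).
E[c₂] = 0.3·16 + 0.7·34 = 28.6
Firm 1's FOC against E[q₂] yields q₁ = (106 − 2·16 + E[c₂])/(3/2) = (106 − 32 + 28.6)/(3/2) = 68.4.
E[P] = 106 − (1/2)·(q₁ + E[q₂]) = 50.2; Firm 1's expected profit = (E[P] − 16)·q₁ = (50.2 − 16)·68.4 = 2339.28.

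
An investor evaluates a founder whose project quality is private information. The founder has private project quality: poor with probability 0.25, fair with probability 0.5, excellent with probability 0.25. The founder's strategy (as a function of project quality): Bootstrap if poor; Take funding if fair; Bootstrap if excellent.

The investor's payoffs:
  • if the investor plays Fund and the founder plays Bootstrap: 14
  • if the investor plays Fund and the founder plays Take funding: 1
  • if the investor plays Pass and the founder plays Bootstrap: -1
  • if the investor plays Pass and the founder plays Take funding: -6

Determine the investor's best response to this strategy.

E[Fund] = 0.25·(14) + 0.5·(1) + 0.25·(14) = 7.5
E[Pass] = 0.25·(-1) + 0.5·(-6) + 0.25·(-1) = -3.5
Best response: Fund (7.5 is the largest).

Fund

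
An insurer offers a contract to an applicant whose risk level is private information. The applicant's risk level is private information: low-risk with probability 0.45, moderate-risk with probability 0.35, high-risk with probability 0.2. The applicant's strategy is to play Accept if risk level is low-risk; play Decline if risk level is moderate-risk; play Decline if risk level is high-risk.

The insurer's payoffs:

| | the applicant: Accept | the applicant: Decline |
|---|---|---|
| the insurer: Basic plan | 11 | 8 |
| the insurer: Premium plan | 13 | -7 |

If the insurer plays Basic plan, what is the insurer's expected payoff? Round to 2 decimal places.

9.35

Take the expectation over the applicant's risk level, weighting each type's action by its prior probability.
E[Basic plan] = 0.45·11 + 0.35·8 + 0.2·8 = 4.95 + 2.8 + 1.6 = 9.35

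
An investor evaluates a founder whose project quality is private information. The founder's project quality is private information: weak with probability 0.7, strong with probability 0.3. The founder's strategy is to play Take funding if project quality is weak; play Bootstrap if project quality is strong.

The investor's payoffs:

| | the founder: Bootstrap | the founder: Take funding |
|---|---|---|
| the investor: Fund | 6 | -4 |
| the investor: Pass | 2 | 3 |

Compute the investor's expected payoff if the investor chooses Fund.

-1

E[Fund] = 0.7·(-4) + 0.3·6 = (-2.8) + 1.8 = -1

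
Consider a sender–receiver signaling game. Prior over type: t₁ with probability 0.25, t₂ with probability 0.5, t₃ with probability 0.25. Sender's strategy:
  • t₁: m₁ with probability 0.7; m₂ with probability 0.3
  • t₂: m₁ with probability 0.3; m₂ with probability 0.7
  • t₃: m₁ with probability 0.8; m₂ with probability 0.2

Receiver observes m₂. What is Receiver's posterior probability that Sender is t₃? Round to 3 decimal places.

P(m₂) = 0.25·0.3 + 0.5·0.7 + 0.25·0.2 = 0.475
P(t₃ | m₂) = (0.25·0.2) / 0.475 = 0.05 / 0.475 = 0.105263

0.105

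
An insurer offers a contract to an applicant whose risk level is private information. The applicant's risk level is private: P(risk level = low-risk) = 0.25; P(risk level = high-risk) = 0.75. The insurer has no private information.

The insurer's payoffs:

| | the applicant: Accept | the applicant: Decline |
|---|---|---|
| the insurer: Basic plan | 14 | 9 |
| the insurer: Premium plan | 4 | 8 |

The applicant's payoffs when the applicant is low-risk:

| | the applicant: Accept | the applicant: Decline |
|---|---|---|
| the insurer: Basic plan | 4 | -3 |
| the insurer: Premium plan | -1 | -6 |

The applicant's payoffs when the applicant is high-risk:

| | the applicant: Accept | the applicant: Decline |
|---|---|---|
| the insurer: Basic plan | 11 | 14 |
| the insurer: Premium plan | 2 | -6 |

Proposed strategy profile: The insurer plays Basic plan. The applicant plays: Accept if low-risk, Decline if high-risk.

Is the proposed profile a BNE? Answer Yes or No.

The insurer plays Basic plan: E[Basic plan] = 0.25·(14) + 0.75·(9) = 10.25; E[Premium plan] = 7. Best-responding. ✓
The applicant (risk level low-risk), facing Basic plan: Accept gives 4, Decline gives -3. Proposed Accept is best. ✓
The applicant (risk level high-risk), facing Basic plan: Accept gives 11, Decline gives 14. Proposed Decline is best. ✓

Yes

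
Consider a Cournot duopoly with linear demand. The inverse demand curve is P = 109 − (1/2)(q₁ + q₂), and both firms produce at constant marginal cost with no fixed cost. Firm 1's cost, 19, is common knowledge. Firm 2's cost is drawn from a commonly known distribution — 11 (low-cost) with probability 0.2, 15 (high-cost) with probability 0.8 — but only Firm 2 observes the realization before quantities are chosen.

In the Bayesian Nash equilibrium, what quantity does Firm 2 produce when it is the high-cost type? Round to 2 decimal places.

65.60

Type-c best response for Firm 2: q₂(c) = (109 − c) − q₁/2.
Firm 1 maximizes expected profit; its first-order condition is 109 − q₁ − (1/2)E[q₂] − 19 = 0.
Substituting E[q₂] and solving: E[c₂] = 14.2, so q₁ = (109 − 2·19 + 14.2)/(3/2) = 56.8.
q₂(high-cost) = (109 − 15 − (1/2)·56.8) = 65.6.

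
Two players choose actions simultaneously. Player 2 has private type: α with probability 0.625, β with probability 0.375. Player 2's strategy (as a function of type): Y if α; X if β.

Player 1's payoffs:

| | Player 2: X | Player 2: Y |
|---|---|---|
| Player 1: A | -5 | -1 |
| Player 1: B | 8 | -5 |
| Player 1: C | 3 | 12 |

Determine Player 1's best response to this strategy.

E[A] = 0.625·(-1) + 0.375·(-5) = -2.5
E[B] = 0.625·(-5) + 0.375·(8) = -0.125
E[C] = 0.625·(12) + 0.375·(3) = 8.625
Best response: C (8.625 is the largest).

C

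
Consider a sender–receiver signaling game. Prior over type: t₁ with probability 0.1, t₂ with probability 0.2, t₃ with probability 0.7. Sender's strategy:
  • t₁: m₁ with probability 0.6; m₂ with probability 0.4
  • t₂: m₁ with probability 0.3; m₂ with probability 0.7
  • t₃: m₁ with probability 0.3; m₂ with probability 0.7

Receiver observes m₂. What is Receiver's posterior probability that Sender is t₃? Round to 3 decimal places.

Apply Bayes' rule using the sender's strategy as the likelihood.
P(m₂) = 0.1·0.4 + 0.2·0.7 + 0.7·0.7 = 0.67
P(t₃ | m₂) = (0.7·0.7) / 0.67 = 0.49 / 0.67 = 0.731343

0.731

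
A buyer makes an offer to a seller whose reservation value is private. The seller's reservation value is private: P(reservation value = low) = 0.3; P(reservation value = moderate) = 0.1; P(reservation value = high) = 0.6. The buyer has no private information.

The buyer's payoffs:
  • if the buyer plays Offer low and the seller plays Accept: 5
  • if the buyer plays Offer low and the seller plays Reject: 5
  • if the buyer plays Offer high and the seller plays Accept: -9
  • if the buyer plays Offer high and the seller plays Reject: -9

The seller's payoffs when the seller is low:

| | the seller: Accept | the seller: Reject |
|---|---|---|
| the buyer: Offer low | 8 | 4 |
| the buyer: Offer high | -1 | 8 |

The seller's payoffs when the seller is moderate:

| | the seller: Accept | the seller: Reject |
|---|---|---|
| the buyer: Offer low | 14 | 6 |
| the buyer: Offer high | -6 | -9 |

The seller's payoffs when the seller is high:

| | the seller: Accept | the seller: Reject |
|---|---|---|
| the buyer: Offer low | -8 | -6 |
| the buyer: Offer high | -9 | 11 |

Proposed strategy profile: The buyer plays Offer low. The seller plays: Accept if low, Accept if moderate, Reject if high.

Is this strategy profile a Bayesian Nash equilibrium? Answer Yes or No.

Yes

The buyer plays Offer low: E[Offer low] = 0.3·(5) + 0.1·(5) + 0.6·(5) = 5; E[Offer high] = -9. Best-responding. ✓
The seller (reservation value low), facing Offer low: Accept gives 8, Reject gives 4. Proposed Accept is best. ✓
The seller (reservation value moderate), facing Offer low: Accept gives 14, Reject gives 6. Proposed Accept is best. ✓
The seller (reservation value high), facing Offer low: Accept gives -8, Reject gives -6. Proposed Reject is best. ✓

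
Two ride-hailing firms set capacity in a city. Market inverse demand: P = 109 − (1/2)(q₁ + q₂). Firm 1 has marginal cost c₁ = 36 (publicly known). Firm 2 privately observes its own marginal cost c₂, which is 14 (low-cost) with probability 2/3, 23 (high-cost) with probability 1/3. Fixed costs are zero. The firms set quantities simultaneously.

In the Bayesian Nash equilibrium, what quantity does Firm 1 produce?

Type-c best response for Firm 2: q₂(c) = (109 − c) − q₁/2.
Firm 1 maximizes expected profit; its first-order condition is 109 − q₁ − (1/2)E[q₂] − 36 = 0.
Substituting E[q₂] and solving: E[c₂] = 17, so q₁ = (109 − 2·36 + 17)/(3/2) = 36.

36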